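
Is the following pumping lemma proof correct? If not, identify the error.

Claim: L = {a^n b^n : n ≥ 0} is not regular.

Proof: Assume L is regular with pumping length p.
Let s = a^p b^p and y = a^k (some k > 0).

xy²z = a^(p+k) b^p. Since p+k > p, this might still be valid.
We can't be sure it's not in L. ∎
The proof is INCORRECT.

Error: The conclusion is wrong.
xy²z = a^(p+k) b^p is definitely NOT in L because the number of a's (p+k) ≠ number of b's (p).
The proof incorrectly doubts what is actually a valid contradiction.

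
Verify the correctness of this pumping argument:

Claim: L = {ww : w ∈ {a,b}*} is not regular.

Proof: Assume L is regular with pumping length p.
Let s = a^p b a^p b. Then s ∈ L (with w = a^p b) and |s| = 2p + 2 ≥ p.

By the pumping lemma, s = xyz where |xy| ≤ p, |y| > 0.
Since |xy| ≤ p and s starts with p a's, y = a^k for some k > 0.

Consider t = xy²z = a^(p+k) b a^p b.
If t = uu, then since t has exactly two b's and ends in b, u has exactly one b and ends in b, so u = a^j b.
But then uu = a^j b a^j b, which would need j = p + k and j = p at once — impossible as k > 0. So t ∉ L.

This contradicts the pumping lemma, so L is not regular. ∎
The proof is correct.

This proof is valid because:
1. s = a^p b a^p b is in L and is chosen in terms of p, so |s| ≥ p holds for every p
2. The decomposition analysis is correct: |xy| ≤ p forces y to lie inside the leading a's
3. The contradiction is valid: the argument shows a^(p+k) b a^p b cannot be split into two equal halves
4. The conclusion follows logically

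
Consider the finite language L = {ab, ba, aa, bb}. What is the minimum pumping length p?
p = 3

For a finite language L, the pumping lemma holds vacuously if p > max|s| for s ∈ L.

The longest string in L = {ab, ba, aa, bb} has length 2.
If p = 3, then no string s ∈ L has |s| ≥ p, so the condition is vacuously true.

The minimum pumping length is p = 3.

Why no smaller p works: for any p ≤ 2, the longest string s ∈ L has |s| = 2 ≥ p, so it would
have to be pumpable; but pumping up (i = 2, 3, ...) produces ever longer strings, which cannot all lie in the
finite language L. So the pumping property fails for every p ≤ 2.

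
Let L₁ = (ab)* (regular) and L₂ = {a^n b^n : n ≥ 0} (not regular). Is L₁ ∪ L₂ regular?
No — L₁ ∪ L₂ is not regular.

Let U = (ab)* ∪ {a^n b^n}. If U were regular, then U ∩ aa*bb* would be regular (closure under intersection with a regular language). But (ab)* ∩ aa*bb* = {ab} and {a^n b^n} ∩ aa*bb* = {a^n b^n : n ≥ 1}, so U ∩ aa*bb* = {a^n b^n : n ≥ 1}, which is not regular. Hence U is not regular.

Note that the bare facts "L₁ regular, L₂ non-regular" do not settle the question by themselves: the closure of regular languages under ∪, ∩, complement and difference applies only when BOTH operands are regular. With a non-regular operand the result can come out regular or non-regular depending on the specific languages, so one has to work out L₁ ∪ L₂ for this particular pair, as above.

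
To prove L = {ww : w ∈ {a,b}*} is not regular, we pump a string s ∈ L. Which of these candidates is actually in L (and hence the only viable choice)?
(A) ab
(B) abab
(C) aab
(B) abab

The pumping lemma is applied to a string s that lies in L, so first check membership of each option:
- (A) ab has length 2; its halves are a and b, which differ, so it is not in L ✗
- (B) abab splits into halves ab · ab, which are equal, so it is in L (w = ab) ✓
- (C) aab has odd length 3, so it cannot be written as ww and is not in L ✗

Only (B) abab is in L, so it is the only candidate that could play the role of s.
(In a complete proof one picks s in terms of the pumping length p so that |s| ≥ p is guaranteed; a fixed string like abab illustrates the shape of such an s.)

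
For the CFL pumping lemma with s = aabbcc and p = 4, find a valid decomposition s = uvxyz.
u='a', v='a', x='bb', y='c', z='c'

For s = aabbcc with pumping length p = 4:

One valid decomposition:
- u = 'a'
- v = 'a'
- x = 'bb'
- y = 'c'
- z = 'c'

Verification:
- uvxyz = 'a' + 'a' + 'bb' + 'c' + 'c' = aabbcc ✓
- |vxy| = |'abbc'| = 4 ≤ 4 ✓
- |vy| = |'ac'| = 2 > 0 ✓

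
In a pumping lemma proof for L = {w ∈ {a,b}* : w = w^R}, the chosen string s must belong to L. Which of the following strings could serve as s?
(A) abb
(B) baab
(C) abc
(B) baab

The pumping lemma is applied to a string s that lies in L, so first check membership of each option:
- (A) abb reversed is bba ≠ abb, so it is not a palindrome and is not in L ✗
- (B) baab reversed is baab, the same string, so it is a palindrome and is in L ✓
- (C) abc reversed is cba ≠ abc, so it is not a palindrome and is not in L ✗

Only (B) baab is in L, so it is the only candidate that could play the role of s.
(In a complete proof one picks s in terms of the pumping length p so that |s| ≥ p is guaranteed; a fixed string like baab illustrates the shape of such an s.)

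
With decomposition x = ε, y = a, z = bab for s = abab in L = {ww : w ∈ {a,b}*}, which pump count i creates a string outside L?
i = 2

xy²z = ε · aa · bab = aabab; aabab has odd length 5, so it cannot be written as ww and is not in L.
(Other choices also work, e.g. i = 0, 3; only i = 1 is guaranteed to stay in L since xy¹z = s.)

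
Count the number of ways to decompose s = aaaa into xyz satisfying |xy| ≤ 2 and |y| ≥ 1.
3

For s = 'aaaa' with pumping length p = 2:

Constraints: |xy| ≤ 2, |y| > 0

Valid decompositions (|xy| ≤ p, |y| ≥ 1):
  • x='', y='a', z='aaa'
  • x='a', y='a', z='aa'
  • x='', y='aa', z='aa'

Total count: 3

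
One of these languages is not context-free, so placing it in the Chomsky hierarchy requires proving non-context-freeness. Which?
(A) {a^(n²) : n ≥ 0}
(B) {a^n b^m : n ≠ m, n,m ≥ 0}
(A) {a^(n²) : n ≥ 0}

(A) {a^(n²) : n ≥ 0} requires the CFL pumping lemma.

- {a^n b^m : n ≠ m, n,m ≥ 0} is context-free (but not regular)
  • Can be shown non-regular with the regular pumping lemma
  • After pumping a's, we can make n = m

- {a^(n²) : n ≥ 0} is NOT context-free
  • Requires the CFL pumping lemma to prove
  • Gaps between squares grow unboundedly

The CFL pumping lemma is "stronger" in that it can prove non-membership
in the larger class of context-free languages.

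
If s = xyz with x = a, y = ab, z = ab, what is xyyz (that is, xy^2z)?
aababab

Given x = 'a', y = 'ab', z = 'ab' and i = 2:

xy^2z = x + y·y·...·y (2 times) + z
       = 'a' + 'ab'^2 + 'ab'
       = 'a' + 'abab' + 'ab'
       = 'aababab'

The pumped string is 'aababab' with length 7.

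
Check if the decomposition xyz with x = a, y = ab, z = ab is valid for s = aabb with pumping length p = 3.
Violated: xyz = s

The decomposition x = a, y = ab, z = ab for s = aabb with p = 3
violates the constraint: xyz = s

xyz = 'a' + 'ab' + 'ab' = 'aabab' ≠ 'aabb' = s. The decomposition doesn't reconstruct s.

Pumping lemma constraints:
1. xyz = s (decomposition is valid)
2. |xy| ≤ p
3. |y| > 0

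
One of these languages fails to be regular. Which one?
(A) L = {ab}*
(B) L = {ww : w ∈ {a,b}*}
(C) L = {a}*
(B) {ww : w ∈ {a,b}*}

(B) L = {ww : w ∈ {a,b}*} is NOT regular.

The pumping lemma can be used to prove this:
After pumping, the two halves no longer match

The other languages are regular because they can be recognized by finite automata.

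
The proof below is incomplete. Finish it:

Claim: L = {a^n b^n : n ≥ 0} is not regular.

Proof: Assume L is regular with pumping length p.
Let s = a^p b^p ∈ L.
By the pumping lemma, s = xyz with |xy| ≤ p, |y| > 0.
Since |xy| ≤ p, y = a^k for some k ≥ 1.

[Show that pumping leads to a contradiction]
Consider xy²z = a^(p+k) b^p.

Since k ≥ 1, we have p + k > p.
So xy²z has more a's than b's: (p+k) a's vs p b's.
This means xy²z ∉ L because a^n b^n requires equal counts.

This contradicts the pumping lemma which states xy²z ∈ L.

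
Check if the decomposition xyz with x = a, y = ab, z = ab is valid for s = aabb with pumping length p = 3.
Violated: xyz = s

The decomposition x = a, y = ab, z = ab for s = aabb with p = 3
violates the constraint: xyz = s

xyz = 'a' + 'ab' + 'ab' = 'aabab' ≠ 'aabb' = s. The decomposition doesn't reconstruct s.

Pumping lemma constraints:
1. xyz = s (decomposition is valid)
2. |xy| ≤ p
3. |y| > 0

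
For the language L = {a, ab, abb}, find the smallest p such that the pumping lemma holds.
p = 4

For a finite language L, the pumping lemma holds vacuously if p > max|s| for s ∈ L.

The longest string in L = {a, ab, abb} has length 3.
If p = 4, then no string s ∈ L has |s| ≥ p, so the condition is vacuously true.

The minimum pumping length is p = 4.

Why no smaller p works: for any p ≤ 3, the longest string s ∈ L has |s| = 3 ≥ p, so it would
have to be pumpable; but pumping up (i = 2, 3, ...) produces ever longer strings, which cannot all lie in the
finite language L. So the pumping property fails for every p ≤ 3.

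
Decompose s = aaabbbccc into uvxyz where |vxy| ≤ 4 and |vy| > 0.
u='aa', v='a', x='bb', y='b', z='ccc'

For s = aaabbbccc with pumping length p = 4:

One valid decomposition:
- u = 'aa'
- v = 'a'
- x = 'bb'
- y = 'b'
- z = 'ccc'

Verification:
- uvxyz = 'aa' + 'a' + 'bb' + 'b' + 'ccc' = aaabbbccc ✓
- |vxy| = |'abbb'| = 4 ≤ 4 ✓
- |vy| = |'ab'| = 2 > 0 ✓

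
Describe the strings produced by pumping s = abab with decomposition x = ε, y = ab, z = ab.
{xy^i z : i ≥ 0} = {(ab)^(i+1) : i ≥ 0} = {ab, abab, ababab, ...}

With x = ε, y = ab, z = ab: Pumping 'ab' gives strings of alternating a's and b's.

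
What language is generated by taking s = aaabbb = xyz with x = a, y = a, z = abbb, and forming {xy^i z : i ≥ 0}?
{xy^i z : i ≥ 0} = {a^(2+i) b^3 : i ≥ 0} = {aabbb, aaabbb, aaaabbb, ...}

With x = a, y = a, z = abbb: Starting with aaabbb and pumping the second 'a', we get strings with 2+i a's followed by 3 b's for i = 0, 1, 2, ...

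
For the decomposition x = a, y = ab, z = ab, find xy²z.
aababab

Given x = 'a', y = 'ab', z = 'ab' and i = 2:

xy^2z = x + y·y·...·y (2 times) + z
       = 'a' + 'ab'^2 + 'ab'
       = 'a' + 'abab' + 'ab'
       = 'aababab'

The pumped string is 'aababab' with length 7.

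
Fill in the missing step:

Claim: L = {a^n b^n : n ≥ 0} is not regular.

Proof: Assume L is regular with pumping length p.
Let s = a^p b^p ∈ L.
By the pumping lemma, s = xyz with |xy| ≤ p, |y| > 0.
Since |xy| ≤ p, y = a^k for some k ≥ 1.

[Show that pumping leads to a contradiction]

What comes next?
Consider xy²z = a^(p+k) b^p.

Since k ≥ 1, we have p + k > p.
So xy²z has more a's than b's: (p+k) a's vs p b's.
This means xy²z ∉ L because a^n b^n requires equal counts.

This contradicts the pumping lemma which states xy²z ∈ L.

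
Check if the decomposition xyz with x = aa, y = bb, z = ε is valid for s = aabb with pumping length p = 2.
Violated: |xy| ≤ p

The decomposition x = aa, y = bb, z = ε for s = aabb with p = 2
violates the constraint: |xy| ≤ p

|xy| = |aabb| = 4 > 2 = p. The decomposition puts too many characters in xy.

Pumping lemma constraints:
1. xyz = s (decomposition is valid)
2. |xy| ≤ p
3. |y| > 0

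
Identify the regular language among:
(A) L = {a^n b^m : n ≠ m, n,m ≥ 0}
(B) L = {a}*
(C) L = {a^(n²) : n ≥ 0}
(B) {a}*

(B) L = {a}* is regular.

This can be recognized by a finite automaton (DFA/NFA).
Regular expressions like {a}* define regular languages.

The other choices are not regular:
- {a^(n²) : n ≥ 0}: After pumping, length is no longer a perfect square
- {a^n b^m : n ≠ m, n,m ≥ 0}: After pumping a's, we can make n = m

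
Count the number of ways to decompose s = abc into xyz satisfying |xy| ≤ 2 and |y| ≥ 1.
3

For s = 'abc' with pumping length p = 2:

Constraints: |xy| ≤ 2, |y| > 0

Valid decompositions (|xy| ≤ p, |y| ≥ 1):
  • x='', y='a', z='bc'
  • x='a', y='b', z='c'
  • x='', y='ab', z='c'

Total count: 3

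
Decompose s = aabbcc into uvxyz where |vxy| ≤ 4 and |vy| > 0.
u='a', v='a', x='bb', y='c', z='c'

For s = aabbcc with pumping length p = 4:

One valid decomposition:
- u = 'a'
- v = 'a'
- x = 'bb'
- y = 'c'
- z = 'c'

Verification:
- uvxyz = 'a' + 'a' + 'bb' + 'c' + 'c' = aabbcc ✓
- |vxy| = |'abbc'| = 4 ≤ 4 ✓
- |vy| = |'ac'| = 2 > 0 ✓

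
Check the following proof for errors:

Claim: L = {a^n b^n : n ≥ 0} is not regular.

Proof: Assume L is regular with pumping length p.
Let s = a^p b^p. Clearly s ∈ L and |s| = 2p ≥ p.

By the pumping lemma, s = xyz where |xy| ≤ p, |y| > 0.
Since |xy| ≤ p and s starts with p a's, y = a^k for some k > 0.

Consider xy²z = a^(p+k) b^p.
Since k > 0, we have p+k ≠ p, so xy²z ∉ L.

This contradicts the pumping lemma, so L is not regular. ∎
The proof is correct.

This proof is valid because:
1. The string s = a^p b^p is correctly in L
2. The decomposition analysis is correct: y must consist only of a's
3. The contradiction is valid: pumping increases a's but not b's
4. The conclusion follows logically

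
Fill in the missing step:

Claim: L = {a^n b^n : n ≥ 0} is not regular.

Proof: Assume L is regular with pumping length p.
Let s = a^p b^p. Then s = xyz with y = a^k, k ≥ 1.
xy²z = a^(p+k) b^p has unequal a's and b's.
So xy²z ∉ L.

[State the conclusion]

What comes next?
This contradicts the pumping lemma for regular languages,
which guarantees xy^i z ∈ L for all i ≥ 0.

Since our assumption that L is regular leads to a contradiction,
we conclude that L = {a^n b^n : n ≥ 0} is NOT regular. ∎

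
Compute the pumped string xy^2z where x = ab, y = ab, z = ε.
ababab

Given x = 'ab', y = 'ab', z = '' and i = 2:

xy^2z = x + y·y·...·y (2 times) + z
       = 'ab' + 'ab'^2 + ''
       = 'ab' + 'abab' + ''
       = 'ababab'

The pumped string is 'ababab' with length 6.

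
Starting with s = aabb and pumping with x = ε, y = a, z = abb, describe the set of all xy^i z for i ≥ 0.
{xy^i z : i ≥ 0} = {a^(i+1) b^2 : i ≥ 0} = {abb, aabb, aaabb, ...}

With x = ε, y = a, z = abb: Starting with aabb and pumping the first 'a' (z = abb keeps the second 'a'), we get strings with i+1 a's followed by 2 b's for i = 0, 1, 2, ...; note bb is not produced because z always contributes one a.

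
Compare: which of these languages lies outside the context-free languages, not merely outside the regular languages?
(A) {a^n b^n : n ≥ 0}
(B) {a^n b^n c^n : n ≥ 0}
(B) {a^n b^n c^n : n ≥ 0}

(B) {a^n b^n c^n : n ≥ 0} requires the CFL pumping lemma.

- {a^n b^n : n ≥ 0} is context-free (but not regular)
  • Can be shown non-regular with the regular pumping lemma
  • After pumping, the number of a's and b's become unequal

- {a^n b^n c^n : n ≥ 0} is NOT context-free
  • Requires the CFL pumping lemma to prove
  • Cannot maintain three equal counts simultaneously

The CFL pumping lemma is "stronger" in that it can prove non-membership
in the larger class of context-free languages.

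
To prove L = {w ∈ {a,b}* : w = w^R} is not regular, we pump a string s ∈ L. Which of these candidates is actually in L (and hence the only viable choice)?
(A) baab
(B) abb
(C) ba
(A) baab

The pumping lemma is applied to a string s that lies in L, so first check membership of each option:
- (A) baab reversed is baab, the same string, so it is a palindrome and is in L ✓
- (B) abb reversed is bba ≠ abb, so it is not a palindrome and is not in L ✗
- (C) ba reversed is ab ≠ ba, so it is not a palindrome and is not in L ✗

Only (A) baab is in L, so it is the only candidate that could play the role of s.
(In a complete proof one picks s in terms of the pumping length p so that |s| ≥ p is guaranteed; a fixed string like baab illustrates the shape of such an s.)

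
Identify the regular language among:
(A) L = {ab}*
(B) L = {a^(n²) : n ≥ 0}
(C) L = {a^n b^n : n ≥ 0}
(A) {ab}*

(A) L = {ab}* is regular.

This can be recognized by a finite automaton (DFA/NFA).
Regular expressions like {ab}* define regular languages.

The other choices are not regular:
- {a^(n²) : n ≥ 0}: After pumping, length is no longer a perfect square
- {a^n b^n : n ≥ 0}: After pumping, the number of a's and b's become unequal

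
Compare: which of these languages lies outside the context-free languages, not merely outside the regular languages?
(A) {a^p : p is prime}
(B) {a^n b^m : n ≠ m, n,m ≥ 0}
(A) {a^p : p is prime}

(A) {a^p : p is prime} requires the CFL pumping lemma.

- {a^n b^m : n ≠ m, n,m ≥ 0} is context-free (but not regular)
  • Can be shown non-regular with the regular pumping lemma
  • After pumping a's, we can make n = m

- {a^p : p is prime} is NOT context-free
  • Requires the CFL pumping lemma to prove
  • The CFL pumping lemma also fails because prime gaps are unbounded

The CFL pumping lemma is "stronger" in that it can prove non-membership
in the larger class of context-free languages.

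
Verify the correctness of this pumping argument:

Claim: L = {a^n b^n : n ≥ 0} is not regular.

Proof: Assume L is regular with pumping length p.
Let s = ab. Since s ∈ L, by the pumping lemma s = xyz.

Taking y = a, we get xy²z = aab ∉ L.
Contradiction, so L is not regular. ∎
The proof is INCORRECT.

Error: The string s = ab may be shorter than p.
The pumping lemma only applies to strings with |s| ≥ p, and p is not under our control.
We must choose s in terms of p, e.g. s = a^p b^p, to ensure |s| ≥ p.
(The proof also fixes one particular y; a valid argument must handle every decomposition with |xy| ≤ p and |y| ≥ 1 — for s = a^p b^p this forces y = a^k, and then xy²z = a^(p+k) b^p ∉ L.)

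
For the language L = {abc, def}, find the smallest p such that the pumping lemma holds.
p = 4

For a finite language L, the pumping lemma holds vacuously if p > max|s| for s ∈ L.

The longest string in L = {abc, def} has length 3.
If p = 4, then no string s ∈ L has |s| ≥ p, so the condition is vacuously true.

The minimum pumping length is p = 4.

Why no smaller p works: for any p ≤ 3, the longest string s ∈ L has |s| = 3 ≥ p, so it would
have to be pumpable; but pumping up (i = 2, 3, ...) produces ever longer strings, which cannot all lie in the
finite language L. So the pumping property fails for every p ≤ 3.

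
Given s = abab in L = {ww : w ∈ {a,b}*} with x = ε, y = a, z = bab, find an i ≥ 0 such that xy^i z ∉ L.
i = 0

xy⁰z = ε · ε · bab = bab; bab has odd length 3, so it cannot be written as ww and is not in L.
(Other choices also work, e.g. i = 2, 3; only i = 1 is guaranteed to stay in L since xy¹z = s.)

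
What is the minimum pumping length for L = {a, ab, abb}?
p = 4

For a finite language L, the pumping lemma holds vacuously if p > max|s| for s ∈ L.

The longest string in L = {a, ab, abb} has length 3.
If p = 4, then no string s ∈ L has |s| ≥ p, so the condition is vacuously true.

The minimum pumping length is p = 4.

Why no smaller p works: for any p ≤ 3, the longest string s ∈ L has |s| = 3 ≥ p, so it would
have to be pumpable; but pumping up (i = 2, 3, ...) produces ever longer strings, which cannot all lie in the
finite language L. So the pumping property fails for every p ≤ 3.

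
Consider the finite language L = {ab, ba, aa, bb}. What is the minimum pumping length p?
p = 3

For a finite language L, the pumping lemma holds vacuously if p > max|s| for s ∈ L.

The longest string in L = {ab, ba, aa, bb} has length 2.
If p = 3, then no string s ∈ L has |s| ≥ p, so the condition is vacuously true.

The minimum pumping length is p = 3.

Why no smaller p works: for any p ≤ 2, the longest string s ∈ L has |s| = 2 ≥ p, so it would
have to be pumpable; but pumping up (i = 2, 3, ...) produces ever longer strings, which cannot all lie in the
finite language L. So the pumping property fails for every p ≤ 2.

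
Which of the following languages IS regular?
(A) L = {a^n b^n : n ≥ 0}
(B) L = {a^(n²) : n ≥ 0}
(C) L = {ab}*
(C) {ab}*

(C) L = {ab}* is regular.

This can be recognized by a finite automaton (DFA/NFA).
Regular expressions like {ab}* define regular languages.

The other choices are not regular:
- {a^n b^n : n ≥ 0}: After pumping, the number of a's and b's become unequal
- {a^(n²) : n ≥ 0}: After pumping, length is no longer a perfect square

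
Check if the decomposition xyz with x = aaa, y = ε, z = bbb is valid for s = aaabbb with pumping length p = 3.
Violated: |y| > 0

The decomposition x = aaa, y = ε, z = bbb for s = aaabbb with p = 3
violates the constraint: |y| > 0

|y| = 0, but the pumping lemma requires |y| > 0 (y must be non-empty).

Pumping lemma constraints:
1. xyz = s (decomposition is valid)
2. |xy| ≤ p
3. |y| > 0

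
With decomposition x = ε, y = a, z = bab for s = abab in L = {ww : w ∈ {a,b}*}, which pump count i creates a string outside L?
i = 0

xy⁰z = ε · ε · bab = bab; bab has odd length 3, so it cannot be written as ww and is not in L.
(Other choices also work, e.g. i = 2, 3; only i = 1 is guaranteed to stay in L since xy¹z = s.)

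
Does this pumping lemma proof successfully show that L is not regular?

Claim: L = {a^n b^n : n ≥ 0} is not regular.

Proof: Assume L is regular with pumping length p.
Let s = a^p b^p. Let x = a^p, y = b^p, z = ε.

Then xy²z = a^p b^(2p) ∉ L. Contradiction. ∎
The proof is INCORRECT.

Error: The decomposition violates |xy| ≤ p.
With x = a^p and y = b^p, we have |xy| = 2p > p.
The pumping lemma requires |xy| ≤ p, so y must be within the first p characters.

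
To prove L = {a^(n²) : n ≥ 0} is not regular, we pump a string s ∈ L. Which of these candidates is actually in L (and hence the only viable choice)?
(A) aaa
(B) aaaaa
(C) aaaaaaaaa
(C) aaaaaaaaa

The pumping lemma is applied to a string s that lies in L, so first check membership of each option:
- (A) aaa has length 3, strictly between 1² = 1 and 2² = 4, so it is not in L ✗
- (B) aaaaa has length 5, strictly between 2² = 4 and 3² = 9, so it is not in L ✗
- (C) aaaaaaaaa has length 9 = 3², a perfect square, so it is in L ✓

Only (C) aaaaaaaaa is in L, so it is the only candidate that could play the role of s.
(In a complete proof one picks s in terms of the pumping length p so that |s| ≥ p is guaranteed; a fixed string like aaaaaaaaa illustrates the shape of such an s.)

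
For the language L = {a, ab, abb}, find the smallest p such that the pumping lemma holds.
p = 4

For a finite language L, the pumping lemma holds vacuously if p > max|s| for s ∈ L.

The longest string in L = {a, ab, abb} has length 3.
If p = 4, then no string s ∈ L has |s| ≥ p, so the condition is vacuously true.

The minimum pumping length is p = 4.

Why no smaller p works: for any p ≤ 3, the longest string s ∈ L has |s| = 3 ≥ p, so it would
have to be pumpable; but pumping up (i = 2, 3, ...) produces ever longer strings, which cannot all lie in the
finite language L. So the pumping property fails for every p ≤ 3.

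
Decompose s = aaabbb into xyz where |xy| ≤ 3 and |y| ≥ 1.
x = 'a', y = 'a', z = 'abbb'

For s = aaabbb and p = 3, one valid decomposition is:
- x = 'a' (length 1)
- y = 'a' (length 1)
- z = 'abbb' (length 4)

Verification:
- xyz = 'a' + 'a' + 'abbb' = aaabbb ✓
- |xy| = 2 ≤ 3 ✓
- |y| = 1 > 0 ✓

All pumping lemma constraints are satisfied.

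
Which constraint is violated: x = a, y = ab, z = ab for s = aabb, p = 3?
Violated: xyz = s

The decomposition x = a, y = ab, z = ab for s = aabb with p = 3
violates the constraint: xyz = s

xyz = 'a' + 'ab' + 'ab' = 'aabab' ≠ 'aabb' = s. The decomposition doesn't reconstruct s.

Pumping lemma constraints:
1. xyz = s (decomposition is valid)
2. |xy| ≤ p
3. |y| > 0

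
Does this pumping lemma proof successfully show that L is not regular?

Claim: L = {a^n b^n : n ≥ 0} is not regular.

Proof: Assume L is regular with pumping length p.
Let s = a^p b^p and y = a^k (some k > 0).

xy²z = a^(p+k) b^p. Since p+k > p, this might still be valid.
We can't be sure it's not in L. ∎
The proof is INCORRECT.

Error: The conclusion is wrong.
xy²z = a^(p+k) b^p is definitely NOT in L because the number of a's (p+k) ≠ number of b's (p).
The proof incorrectly doubts what is actually a valid contradiction.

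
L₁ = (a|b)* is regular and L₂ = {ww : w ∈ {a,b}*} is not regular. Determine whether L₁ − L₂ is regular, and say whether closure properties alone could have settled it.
No — L₁ − L₂ is not regular.

L₁ − L₂ is the complement of {ww} within {a,b}*. If it were regular, its complement {ww} would be regular as well (regular languages are closed under complement) — contradiction. So L₁ − L₂ is not regular.

Note that the bare facts "L₁ regular, L₂ non-regular" do not settle the question by themselves: the closure of regular languages under ∪, ∩, complement and difference applies only when BOTH operands are regular. With a non-regular operand the result can come out regular or non-regular depending on the specific languages, so one has to work out L₁ − L₂ for this particular pair, as above.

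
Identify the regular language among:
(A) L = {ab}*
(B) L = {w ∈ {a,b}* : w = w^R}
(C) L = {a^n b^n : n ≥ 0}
(A) {ab}*

(A) L = {ab}* is regular.

This can be recognized by a finite automaton (DFA/NFA).
Regular expressions like {ab}* define regular languages.

The other choices are not regular:
- {w ∈ {a,b}* : w = w^R}: After pumping, the string is no longer symmetric
- {a^n b^n : n ≥ 0}: After pumping, the number of a's and b's become unequal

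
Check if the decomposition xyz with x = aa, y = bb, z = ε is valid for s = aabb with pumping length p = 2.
Violated: |xy| ≤ p

The decomposition x = aa, y = bb, z = ε for s = aabb with p = 2
violates the constraint: |xy| ≤ p

|xy| = |aabb| = 4 > 2 = p. The decomposition puts too many characters in xy.

Pumping lemma constraints:
1. xyz = s (decomposition is valid)
2. |xy| ≤ p
3. |y| > 0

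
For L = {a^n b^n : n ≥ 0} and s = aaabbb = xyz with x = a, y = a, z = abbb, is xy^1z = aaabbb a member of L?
Yes

xy¹z = a · a · abbb = aaabbb.
aaabbb = a^3 b^3 has equal counts (3 = 3), so it is in L.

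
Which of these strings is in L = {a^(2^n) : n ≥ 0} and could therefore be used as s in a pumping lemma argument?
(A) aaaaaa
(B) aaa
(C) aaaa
(C) aaaa

The pumping lemma is applied to a string s that lies in L, so first check membership of each option:
- (A) aaaaaa has length 6, strictly between 2^2 = 4 and 2^3 = 8, so it is not in L ✗
- (B) aaa has length 3, strictly between 2^1 = 2 and 2^2 = 4, so it is not in L ✗
- (C) aaaa has length 4 = 2^2, so it is in L ✓

Only (C) aaaa is in L, so it is the only candidate that could play the role of s.
(In a complete proof one picks s in terms of the pumping length p so that |s| ≥ p is guaranteed; a fixed string like aaaa illustrates the shape of such an s.)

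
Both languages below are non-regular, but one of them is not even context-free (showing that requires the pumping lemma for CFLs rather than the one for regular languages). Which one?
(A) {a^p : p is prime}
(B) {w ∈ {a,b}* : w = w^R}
(A) {a^p : p is prime}

(A) {a^p : p is prime} requires the CFL pumping lemma.

- {w ∈ {a,b}* : w = w^R} is context-free (but not regular)
  • Can be shown non-regular with the regular pumping lemma
  • After pumping, the string is no longer symmetric

- {a^p : p is prime} is NOT context-free
  • Requires the CFL pumping lemma to prove
  • The CFL pumping lemma also fails because prime gaps are unbounded

The CFL pumping lemma is "stronger" in that it can prove non-membership
in the larger class of context-free languages.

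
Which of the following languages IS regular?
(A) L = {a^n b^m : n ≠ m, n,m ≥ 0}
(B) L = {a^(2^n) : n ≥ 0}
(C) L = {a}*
(C) {a}*

(C) L = {a}* is regular.

This can be recognized by a finite automaton (DFA/NFA).
Regular expressions like {a}* define regular languages.

The other choices are not regular:
- {a^n b^m : n ≠ m, n,m ≥ 0}: After pumping a's, we can make n = m
- {a^(2^n) : n ≥ 0}: After pumping, length is no longer a power of 2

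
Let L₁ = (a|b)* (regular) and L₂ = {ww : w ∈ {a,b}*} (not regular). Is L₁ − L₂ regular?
No — L₁ − L₂ is not regular.

L₁ − L₂ is the complement of {ww} within {a,b}*. If it were regular, its complement {ww} would be regular as well (regular languages are closed under complement) — contradiction. So L₁ − L₂ is not regular.

Note that the bare facts "L₁ regular, L₂ non-regular" do not settle the question by themselves: the closure of regular languages under ∪, ∩, complement and difference applies only when BOTH operands are regular. With a non-regular operand the result can come out regular or non-regular depending on the specific languages, so one has to work out L₁ − L₂ for this particular pair, as above.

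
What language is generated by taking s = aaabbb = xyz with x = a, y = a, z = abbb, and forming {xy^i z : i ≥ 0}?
{xy^i z : i ≥ 0} = {a^(2+i) b^3 : i ≥ 0} = {aabbb, aaabbb, aaaabbb, ...}

With x = a, y = a, z = abbb: Starting with aaabbb and pumping the second 'a', we get strings with 2+i a's followed by 3 b's for i = 0, 1, 2, ...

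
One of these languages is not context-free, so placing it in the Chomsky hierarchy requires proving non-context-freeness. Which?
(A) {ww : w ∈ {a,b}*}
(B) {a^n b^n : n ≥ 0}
(A) {ww : w ∈ {a,b}*}

(A) {ww : w ∈ {a,b}*} requires the CFL pumping lemma.

- {a^n b^n : n ≥ 0} is context-free (but not regular)
  • Can be shown non-regular with the regular pumping lemma
  • After pumping, the number of a's and b's become unequal

- {ww : w ∈ {a,b}*} is NOT context-free
  • Requires the CFL pumping lemma to prove
  • Cannot verify equality of two arbitrary substrings

The CFL pumping lemma is "stronger" in that it can prove non-membership
in the larger class of context-free languages.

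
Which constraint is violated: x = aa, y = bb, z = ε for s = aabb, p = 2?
Violated: |xy| ≤ p

The decomposition x = aa, y = bb, z = ε for s = aabb with p = 2
violates the constraint: |xy| ≤ p

|xy| = |aabb| = 4 > 2 = p. The decomposition puts too many characters in xy.

Pumping lemma constraints:
1. xyz = s (decomposition is valid)
2. |xy| ≤ p
3. |y| > 0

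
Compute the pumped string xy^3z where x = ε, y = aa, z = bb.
aaaaaabb

Given x = '', y = 'aa', z = 'bb' and i = 3:

xy^3z = x + y·y·...·y (3 times) + z
       = '' + 'aa'^3 + 'bb'
       = '' + 'aaaaaa' + 'bb'
       = 'aaaaaabb'

The pumped string is 'aaaaaabb' with length 8.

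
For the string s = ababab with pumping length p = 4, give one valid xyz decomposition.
x = 'a', y = 'ba', z = 'bab'

For s = ababab and p = 4, one valid decomposition is:
- x = 'a' (length 1)
- y = 'ba' (length 2)
- z = 'bab' (length 3)

Verification:
- xyz = 'a' + 'ba' + 'bab' = ababab ✓
- |xy| = 3 ≤ 4 ✓
- |y| = 2 > 0 ✓

All pumping lemma constraints are satisfied.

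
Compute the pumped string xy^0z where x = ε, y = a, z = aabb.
aabb

Given x = '', y = 'a', z = 'aabb' and i = 0:

xy^0z = x + y·y·...·y (0 times) + z
       = '' + 'a'^0 + 'aabb'
       = '' + '' + 'aabb'
       = 'aabb'

The pumped string is 'aabb' with length 4.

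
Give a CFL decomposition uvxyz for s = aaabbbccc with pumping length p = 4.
u='aa', v='a', x='bb', y='b', z='ccc'

For s = aaabbbccc with pumping length p = 4:

One valid decomposition:
- u = 'aa'
- v = 'a'
- x = 'bb'
- y = 'b'
- z = 'ccc'

Verification:
- uvxyz = 'aa' + 'a' + 'bb' + 'b' + 'ccc' = aaabbbccc ✓
- |vxy| = |'abbb'| = 4 ≤ 4 ✓
- |vy| = |'ab'| = 2 > 0 ✓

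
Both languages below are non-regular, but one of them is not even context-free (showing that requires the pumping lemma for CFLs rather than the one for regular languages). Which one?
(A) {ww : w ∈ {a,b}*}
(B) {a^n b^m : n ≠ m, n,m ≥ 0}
(A) {ww : w ∈ {a,b}*}

(A) {ww : w ∈ {a,b}*} requires the CFL pumping lemma.

- {a^n b^m : n ≠ m, n,m ≥ 0} is context-free (but not regular)
  • Can be shown non-regular with the regular pumping lemma
  • After pumping a's, we can make n = m

- {ww : w ∈ {a,b}*} is NOT context-free
  • Requires the CFL pumping lemma to prove
  • Cannot verify equality of two arbitrary substrings

The CFL pumping lemma is "stronger" in that it can prove non-membership
in the larger class of context-free languages.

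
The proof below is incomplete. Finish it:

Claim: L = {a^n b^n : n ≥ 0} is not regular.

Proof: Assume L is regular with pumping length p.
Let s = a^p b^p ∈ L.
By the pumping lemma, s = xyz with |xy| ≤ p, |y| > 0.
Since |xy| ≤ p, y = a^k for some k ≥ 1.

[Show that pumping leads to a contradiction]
Consider xy²z = a^(p+k) b^p.

Since k ≥ 1, we have p + k > p.
So xy²z has more a's than b's: (p+k) a's vs p b's.
This means xy²z ∉ L because a^n b^n requires equal counts.

This contradicts the pumping lemma which states xy²z ∈ L.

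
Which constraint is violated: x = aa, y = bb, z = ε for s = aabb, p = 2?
Violated: |xy| ≤ p

The decomposition x = aa, y = bb, z = ε for s = aabb with p = 2
violates the constraint: |xy| ≤ p

|xy| = |aabb| = 4 > 2 = p. The decomposition puts too many characters in xy.

Pumping lemma constraints:
1. xyz = s (decomposition is valid)
2. |xy| ≤ p
3. |y| > 0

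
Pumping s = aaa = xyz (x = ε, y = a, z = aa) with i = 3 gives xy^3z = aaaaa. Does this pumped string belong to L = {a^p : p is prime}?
Yes

xy³z = ε · aaa · aa = aaaaa.
aaaaa has length 5, which is prime, so it is in L.
(A single pumped string landing in L is not a contradiction by itself; a non-regularity proof needs some i for which xy^i z ∉ L, for every admissible decomposition.)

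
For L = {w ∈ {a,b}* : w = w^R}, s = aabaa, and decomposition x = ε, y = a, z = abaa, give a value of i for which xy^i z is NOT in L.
i = 2

xy²z = ε · aa · abaa = aaabaa; aaabaa reversed is aabaaa ≠ aaabaa, so it is not a palindrome and is not in L.
(Other choices also work, e.g. i = 0, 3; only i = 1 is guaranteed to stay in L since xy¹z = s.)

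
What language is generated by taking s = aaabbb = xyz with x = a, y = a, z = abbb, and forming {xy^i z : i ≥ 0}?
{xy^i z : i ≥ 0} = {a^(2+i) b^3 : i ≥ 0} = {aabbb, aaabbb, aaaabbb, ...}

With x = a, y = a, z = abbb: Starting with aaabbb and pumping the second 'a', we get strings with 2+i a's followed by 3 b's for i = 0, 1, 2, ...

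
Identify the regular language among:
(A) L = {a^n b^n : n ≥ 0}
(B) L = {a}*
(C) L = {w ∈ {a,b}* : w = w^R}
(B) {a}*

(B) L = {a}* is regular.

This can be recognized by a finite automaton (DFA/NFA).
Regular expressions like {a}* define regular languages.

The other choices are not regular:
- {w ∈ {a,b}* : w = w^R}: After pumping, the string is no longer symmetric
- {a^n b^n : n ≥ 0}: After pumping, the number of a's and b's become unequal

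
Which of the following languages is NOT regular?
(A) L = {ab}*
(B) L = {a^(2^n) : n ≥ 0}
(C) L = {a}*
(B) {a^(2^n) : n ≥ 0}

(B) L = {a^(2^n) : n ≥ 0} is NOT regular.

The pumping lemma can be used to prove this:
After pumping, length is no longer a power of 2

The other languages are regular because they can be recognized by finite automata.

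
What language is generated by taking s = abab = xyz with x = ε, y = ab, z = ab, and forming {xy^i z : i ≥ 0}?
{xy^i z : i ≥ 0} = {(ab)^(i+1) : i ≥ 0} = {ab, abab, ababab, ...}

With x = ε, y = ab, z = ab: Pumping 'ab' gives strings of alternating a's and b's.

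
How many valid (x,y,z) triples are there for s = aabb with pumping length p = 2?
3

For s = 'aabb' with pumping length p = 2:

Constraints: |xy| ≤ 2, |y| > 0

Valid decompositions (|xy| ≤ p, |y| ≥ 1):
  • x='', y='a', z='abb'
  • x='a', y='a', z='bb'
  • x='', y='aa', z='bb'

Total count: 3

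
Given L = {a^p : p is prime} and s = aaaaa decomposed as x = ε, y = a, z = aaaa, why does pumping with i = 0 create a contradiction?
xy⁰z = aaaa ∉ L

Pumping with i = 0 replaces y = a by y⁰ = ε:
- Original: s = xyz = aaaaa; aaaaa has length 5, which is prime, so it is in L
- Pumped: xy⁰z = ε · ε · aaaa = aaaa
- aaaa has length 4 = 2 × 2, which is not prime, so it is not in L

The pumping lemma would require xy⁰z ∈ L, so this decomposition yields a contradiction.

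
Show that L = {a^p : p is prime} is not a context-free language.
Assume for contradiction that L is context-free, and let p ≥ 1 be the pumping length given by the pumping lemma for CFLs.
Choose a prime q with q ≥ p and let s = a^q. Then s ∈ L and |s| = q ≥ p.
By the CFL pumping lemma, s = uvxyz for some u, v, x, y, z with |vxy| ≤ p, |vy| ≥ 1, and uv^i xy^i z ∈ L for every i ≥ 0.
All symbols are a's, so only lengths matter: let k = |vy|, with 1 ≤ k ≤ p. Then |uv^i xy^i z| = q + (i − 1)k.

Take i = q + 1: the length is q + qk = q(k + 1).
Both factors satisfy q ≥ 2 and k + 1 ≥ 2, so q(k + 1) is composite and uv^(q+1) xy^(q+1) z ∉ L.

This contradicts the CFL pumping lemma, which requires uv^i xy^i z ∈ L for all i ≥ 0.
Hence L = {a^p : p is prime} is not context-free. ∎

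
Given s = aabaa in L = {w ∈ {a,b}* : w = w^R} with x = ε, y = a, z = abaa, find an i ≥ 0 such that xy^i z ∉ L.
i = 2

xy²z = ε · aa · abaa = aaabaa; aaabaa reversed is aabaaa ≠ aaabaa, so it is not a palindrome and is not in L.
(Other choices also work, e.g. i = 0, 3; only i = 1 is guaranteed to stay in L since xy¹z = s.)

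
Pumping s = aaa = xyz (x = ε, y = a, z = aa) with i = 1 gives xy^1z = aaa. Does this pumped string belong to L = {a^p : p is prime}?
Yes

xy¹z = ε · a · aa = aaa.
aaa has length 3, which is prime, so it is in L.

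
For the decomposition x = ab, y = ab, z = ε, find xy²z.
ababab

Given x = 'ab', y = 'ab', z = '' and i = 2:

xy^2z = x + y·y·...·y (2 times) + z
       = 'ab' + 'ab'^2 + ''
       = 'ab' + 'abab' + ''
       = 'ababab'

The pumped string is 'ababab' with length 6.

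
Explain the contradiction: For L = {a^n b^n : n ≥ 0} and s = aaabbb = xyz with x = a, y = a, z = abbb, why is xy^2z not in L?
xy²z = aaaabbb ∉ L

Pumping with i = 2 replaces y = a by y² = aa:
- Original: s = xyz = aaabbb; aaabbb = a^3 b^3 has equal counts (3 = 3), so it is in L
- Pumped: xy²z = a · aa · abbb = aaaabbb
- aaaabbb has 4 a's and 3 b's; 4 ≠ 3, so it is not in L

The pumping lemma would require xy²z ∈ L, so this decomposition yields a contradiction.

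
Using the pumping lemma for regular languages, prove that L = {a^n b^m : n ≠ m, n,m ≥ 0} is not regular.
Assume for contradiction that L is regular, and let p ≥ 1 be the pumping length given by the pumping lemma.
Choose s = a^p b^(p + p!). Then s ∈ L because p ≠ p + p! (as p! ≥ 1), and |s| ≥ p.
By the pumping lemma, s = xyz for some x, y, z with |xy| ≤ p, |y| ≥ 1, and xy^i z ∈ L for every i ≥ 0.
Since |xy| ≤ p and the first p symbols of s are all a's, y = a^k for some k with 1 ≤ k ≤ p.
For every i ≥ 0, xy^i z = a^(p + (i − 1)k) b^(p + p!).

Because 1 ≤ k ≤ p, k divides p!. Let t = p!/k (a positive integer) and take i = t + 1.
Then the number of a's is p + tk = p + p!, which equals the number of b's.
So xy^(t+1) z = a^(p + p!) b^(p + p!) has equally many a's and b's and is NOT in L.

This contradicts the pumping lemma, which requires xy^i z ∈ L for all i ≥ 0.
Hence L = {a^n b^m : n ≠ m, n,m ≥ 0} is not regular. ∎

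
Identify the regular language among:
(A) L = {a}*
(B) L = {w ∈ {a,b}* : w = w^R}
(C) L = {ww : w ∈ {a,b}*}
(A) {a}*

(A) L = {a}* is regular.

This can be recognized by a finite automaton (DFA/NFA).
Regular expressions like {a}* define regular languages.

The other choices are not regular:
- {ww : w ∈ {a,b}*}: After pumping, the two halves no longer match
- {w ∈ {a,b}* : w = w^R}: After pumping, the string is no longer symmetric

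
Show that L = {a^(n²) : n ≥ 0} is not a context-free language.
Assume for contradiction that L is context-free, and let p ≥ 1 be the pumping length given by the pumping lemma for CFLs.
Choose s = a^(p²). Then s ∈ L and |s| = p² ≥ p.
By the CFL pumping lemma, s = uvxyz for some u, v, x, y, z with |vxy| ≤ p, |vy| ≥ 1, and uv^i xy^i z ∈ L for every i ≥ 0.
All symbols are a's, so only lengths matter: let k = |vy|, with 1 ≤ k ≤ |vxy| ≤ p.

Take i = 2: |uv²xy²z| = p² + k, and p² < p² + k ≤ p² + p < (p + 1)².
So the length lies strictly between consecutive squares and is not a perfect square; uv²xy²z ∉ L.

This contradicts the CFL pumping lemma, which requires uv^i xy^i z ∈ L for all i ≥ 0.
Hence L = {a^(n²) : n ≥ 0} is not context-free. ∎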